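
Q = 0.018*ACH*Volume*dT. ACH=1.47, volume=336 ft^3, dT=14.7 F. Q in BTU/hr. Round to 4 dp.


Q = 0.018 * 1.47 * 336 * 14.7 = 130.6912 BTU/hr

130.6912 BTU/hr


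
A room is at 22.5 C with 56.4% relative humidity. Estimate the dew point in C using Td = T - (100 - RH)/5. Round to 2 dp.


Td = 22.5 - (100-56.4)/5 = 13.78 C

13.78 C


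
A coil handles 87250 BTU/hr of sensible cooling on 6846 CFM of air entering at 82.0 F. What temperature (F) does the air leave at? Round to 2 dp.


dT = 87250/(1.08*6846) = 11.8006
T_leave = 82.0 - 11.8006 = 70.20 F

70.20 F


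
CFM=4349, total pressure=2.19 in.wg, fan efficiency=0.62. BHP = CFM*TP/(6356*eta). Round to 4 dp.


BHP = 4349 * 2.19 / (6356 * 0.62) = 2.4169 hp

2.4169 hp


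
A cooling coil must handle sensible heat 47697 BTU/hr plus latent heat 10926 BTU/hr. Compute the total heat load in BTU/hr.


Qt = 47697 + 10926 = 58623 BTU/hr

58623 BTU/hr


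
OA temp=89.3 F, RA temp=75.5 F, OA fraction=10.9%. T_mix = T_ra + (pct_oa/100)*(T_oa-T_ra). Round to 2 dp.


T_mix = 75.5 + (10.9/100)*(89.3-75.5) = 77.00 F

77.00 F


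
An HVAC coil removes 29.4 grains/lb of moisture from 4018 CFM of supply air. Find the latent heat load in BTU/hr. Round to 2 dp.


Q = 0.68 * 4018 * 29.4 = 80327.86 BTU/hr

80327.86 BTU/hr


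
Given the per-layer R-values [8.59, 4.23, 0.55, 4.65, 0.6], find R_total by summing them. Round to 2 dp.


R_total = 8.59 + 4.23 + 0.55 + 4.65 + 0.6 = 18.62

18.62


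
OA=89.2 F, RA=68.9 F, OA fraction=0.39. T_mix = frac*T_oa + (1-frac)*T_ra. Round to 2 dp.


T_mix = 0.39*89.2 + 0.61*68.9 = 76.82 F

76.82 F


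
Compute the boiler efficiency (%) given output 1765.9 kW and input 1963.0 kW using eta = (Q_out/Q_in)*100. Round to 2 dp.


eta = (1765.9/1963.0)*100 = 89.96 %

89.96 %


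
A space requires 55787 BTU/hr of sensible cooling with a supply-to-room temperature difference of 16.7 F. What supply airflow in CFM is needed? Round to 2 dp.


CFM = 55787 / (1.08 * 16.7) = 3093.09

3093.09 CFM


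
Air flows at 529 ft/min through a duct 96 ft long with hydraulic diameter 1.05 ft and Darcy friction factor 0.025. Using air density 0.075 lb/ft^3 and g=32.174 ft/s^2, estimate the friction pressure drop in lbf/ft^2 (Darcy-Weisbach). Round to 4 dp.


v_fps = 529/60 = 8.8167 ft/s
dp = 0.025*(96/1.05)*0.075*8.8167^2/(2*32.174) = 0.2071 lbf/ft^2

0.2071 lbf/ft^2


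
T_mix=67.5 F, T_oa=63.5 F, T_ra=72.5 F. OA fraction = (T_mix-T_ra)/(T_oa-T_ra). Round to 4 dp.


frac = (67.5 - 72.5) / (63.5 - 72.5) = 0.5556

0.5556


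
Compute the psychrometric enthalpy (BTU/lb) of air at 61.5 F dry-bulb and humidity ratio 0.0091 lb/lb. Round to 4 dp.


h = 0.24*61.5 + 0.0091*(1061+0.444*61.5) = 24.6636 BTU/lb

24.6636 BTU/lb


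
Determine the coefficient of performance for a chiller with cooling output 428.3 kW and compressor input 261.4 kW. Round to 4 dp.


COP = 428.3 / 261.4 = 1.6385

1.6385


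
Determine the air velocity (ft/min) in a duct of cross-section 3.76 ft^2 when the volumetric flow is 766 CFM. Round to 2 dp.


V = 766 / 3.76 = 203.72 ft/min

203.72 ft/min


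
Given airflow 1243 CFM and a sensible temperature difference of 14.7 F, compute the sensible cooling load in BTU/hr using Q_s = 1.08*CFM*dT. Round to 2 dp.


Q = 1.08 * 1243 * 14.7 = 19733.87 BTU/hr

19733.87 BTU/hr


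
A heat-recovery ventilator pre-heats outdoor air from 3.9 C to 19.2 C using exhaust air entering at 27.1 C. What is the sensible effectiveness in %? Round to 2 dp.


eff = (19.2-3.9)/(27.1-3.9)*100 = 65.95 %

65.95 %


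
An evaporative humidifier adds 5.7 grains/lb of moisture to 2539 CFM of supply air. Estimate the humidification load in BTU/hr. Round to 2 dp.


Q = 0.68 * 2539 * 5.7 = 9841.16 BTU/hr

9841.16 BTU/hr


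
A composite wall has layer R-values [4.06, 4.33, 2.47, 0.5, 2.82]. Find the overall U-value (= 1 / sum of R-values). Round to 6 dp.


R_total = 4.06 + 4.33 + 2.47 + 0.5 + 2.82 = 14.18
U = 1/14.18 = 0.070522

0.070522


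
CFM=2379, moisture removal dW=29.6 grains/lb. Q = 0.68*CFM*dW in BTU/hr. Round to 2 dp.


Q = 0.68 * 2379 * 29.6 = 47884.51 BTU/hr

47884.51 BTU/hr


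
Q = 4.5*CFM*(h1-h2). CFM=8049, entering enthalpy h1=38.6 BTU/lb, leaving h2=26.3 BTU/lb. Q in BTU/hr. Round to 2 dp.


Q = 4.5 * 8049 * (38.6 - 26.3) = 445512.15 BTU/hr

445512.15 BTU/hr


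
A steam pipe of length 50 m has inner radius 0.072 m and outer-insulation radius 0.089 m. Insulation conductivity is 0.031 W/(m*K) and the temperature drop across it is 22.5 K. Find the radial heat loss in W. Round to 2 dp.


Q = 2*pi*0.031*50*22.5/ln(0.089/0.072) = 1033.76 W

1033.76 W


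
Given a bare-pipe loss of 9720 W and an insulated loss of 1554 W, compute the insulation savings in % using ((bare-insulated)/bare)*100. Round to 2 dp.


Savings = ((9720-1554)/9720)*100 = 84.01 %

84.01 %


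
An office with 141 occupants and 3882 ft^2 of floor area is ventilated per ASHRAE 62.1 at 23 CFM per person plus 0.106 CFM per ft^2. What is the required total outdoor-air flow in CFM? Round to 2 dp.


Total = 141*23 + 3882*0.106 = 3654.49 CFM

3654.49 CFM


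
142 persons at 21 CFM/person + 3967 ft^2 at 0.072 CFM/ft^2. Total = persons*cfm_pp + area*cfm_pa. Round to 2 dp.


Total = 142*21 + 3967*0.072 = 3267.62 CFM

3267.62 CFM


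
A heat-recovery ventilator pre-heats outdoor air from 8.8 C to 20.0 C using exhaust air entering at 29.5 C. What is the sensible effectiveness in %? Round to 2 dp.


eff = (20.0-8.8)/(29.5-8.8)*100 = 54.11 %

54.11 %


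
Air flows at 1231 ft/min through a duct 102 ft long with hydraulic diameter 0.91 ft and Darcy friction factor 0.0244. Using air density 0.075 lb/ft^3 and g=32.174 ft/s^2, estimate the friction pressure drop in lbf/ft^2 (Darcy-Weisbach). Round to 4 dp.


v_fps = 1231/60 = 20.5167 ft/s
dp = 0.0244*(102/0.91)*0.075*20.5167^2/(2*32.174) = 1.3418 lbf/ft^2

1.3418 lbf/ft^2


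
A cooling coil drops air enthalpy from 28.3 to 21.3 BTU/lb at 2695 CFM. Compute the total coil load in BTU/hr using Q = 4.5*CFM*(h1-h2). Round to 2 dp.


Q = 4.5 * 2695 * (28.3 - 21.3) = 84892.50 BTU/hr

84892.50 BTU/hr


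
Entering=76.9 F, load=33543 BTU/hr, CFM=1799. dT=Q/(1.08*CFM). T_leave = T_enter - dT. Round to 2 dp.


dT = 33543/(1.08*1799) = 17.2642
T_leave = 76.9 - 17.2642 = 59.64 F

59.64 F


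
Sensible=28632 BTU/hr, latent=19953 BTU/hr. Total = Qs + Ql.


Qt = 28632 + 19953 = 48585 BTU/hr

48585 BTU/hr


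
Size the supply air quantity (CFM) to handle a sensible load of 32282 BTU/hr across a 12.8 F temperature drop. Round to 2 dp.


CFM = 32282 / (1.08 * 12.8) = 2335.21

2335.21 CFM


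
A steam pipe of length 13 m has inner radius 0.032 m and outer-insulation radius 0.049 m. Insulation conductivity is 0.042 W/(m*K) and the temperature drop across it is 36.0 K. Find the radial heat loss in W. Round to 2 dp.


Q = 2*pi*0.042*13*36.0/ln(0.049/0.032) = 289.85 W

289.85 W


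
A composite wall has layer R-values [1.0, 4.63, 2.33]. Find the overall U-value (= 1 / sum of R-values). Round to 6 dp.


R_total = 1.0 + 4.63 + 2.33 = 7.96
U = 1/7.96 = 0.125628

0.125628


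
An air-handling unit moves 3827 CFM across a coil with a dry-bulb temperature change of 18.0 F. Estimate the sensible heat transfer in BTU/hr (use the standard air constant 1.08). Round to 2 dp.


Q = 1.08 * 3827 * 18.0 = 74396.88 BTU/hr

74396.88 BTU/hr


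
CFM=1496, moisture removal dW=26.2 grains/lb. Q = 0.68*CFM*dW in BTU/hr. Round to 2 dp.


Q = 0.68 * 1496 * 26.2 = 26652.74 BTU/hr

26652.74 BTU/hr


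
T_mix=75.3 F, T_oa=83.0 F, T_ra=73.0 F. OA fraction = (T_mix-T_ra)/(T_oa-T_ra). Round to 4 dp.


frac = (75.3 - 73.0) / (83.0 - 73.0) = 0.2300

0.2300


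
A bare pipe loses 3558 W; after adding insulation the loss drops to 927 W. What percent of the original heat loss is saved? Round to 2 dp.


Savings = ((3558-927)/3558)*100 = 73.95 %

73.95 %


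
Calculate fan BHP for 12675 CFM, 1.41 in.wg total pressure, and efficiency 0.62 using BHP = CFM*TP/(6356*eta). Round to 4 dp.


BHP = 12675 * 1.41 / (6356 * 0.62) = 4.5351 hp

4.5351 hp


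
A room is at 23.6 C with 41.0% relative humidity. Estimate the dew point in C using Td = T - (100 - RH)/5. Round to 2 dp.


Td = 23.6 - (100-41.0)/5 = 11.80 C

11.80 C


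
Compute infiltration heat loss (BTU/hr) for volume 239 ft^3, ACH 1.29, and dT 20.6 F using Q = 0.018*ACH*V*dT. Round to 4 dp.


Q = 0.018 * 1.29 * 239 * 20.6 = 114.3213 BTU/hr

114.3213 BTU/hr


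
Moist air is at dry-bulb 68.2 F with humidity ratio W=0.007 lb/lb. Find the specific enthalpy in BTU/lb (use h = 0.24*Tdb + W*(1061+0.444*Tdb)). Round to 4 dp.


h = 0.24*68.2 + 0.007*(1061+0.444*68.2) = 24.0070 BTU/lb

24.0070 BTU/lb


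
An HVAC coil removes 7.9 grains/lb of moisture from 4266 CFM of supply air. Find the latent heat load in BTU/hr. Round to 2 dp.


Q = 0.68 * 4266 * 7.9 = 22916.95 BTU/hr

22916.95 BTU/hr


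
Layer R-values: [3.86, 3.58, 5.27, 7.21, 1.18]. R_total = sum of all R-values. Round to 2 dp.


R_total = 3.86 + 3.58 + 5.27 + 7.21 + 1.18 = 21.10

21.10


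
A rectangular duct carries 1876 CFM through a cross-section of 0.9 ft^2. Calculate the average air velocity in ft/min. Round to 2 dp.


V = 1876 / 0.9 = 2084.44 ft/min

2084.44 ft/min


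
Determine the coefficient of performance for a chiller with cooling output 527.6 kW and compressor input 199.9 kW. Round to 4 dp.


COP = 527.6 / 199.9 = 2.6393

2.6393


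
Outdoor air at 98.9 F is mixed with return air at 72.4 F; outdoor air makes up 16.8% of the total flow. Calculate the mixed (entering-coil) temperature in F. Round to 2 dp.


T_mix = 72.4 + (16.8/100)*(98.9-72.4) = 76.85 F

76.85 F


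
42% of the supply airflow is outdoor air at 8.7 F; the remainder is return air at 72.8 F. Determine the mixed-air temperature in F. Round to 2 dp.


T_mix = 0.42*8.7 + 0.58*72.8 = 45.88 F

45.88 F


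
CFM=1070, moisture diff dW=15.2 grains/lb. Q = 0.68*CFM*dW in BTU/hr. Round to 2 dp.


Q = 0.68 * 1070 * 15.2 = 11059.52 BTU/hr

11059.52 BTU/hr


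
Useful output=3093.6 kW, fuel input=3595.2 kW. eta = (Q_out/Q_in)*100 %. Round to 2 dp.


eta = (3093.6/3595.2)*100 = 86.05 %

86.05 %


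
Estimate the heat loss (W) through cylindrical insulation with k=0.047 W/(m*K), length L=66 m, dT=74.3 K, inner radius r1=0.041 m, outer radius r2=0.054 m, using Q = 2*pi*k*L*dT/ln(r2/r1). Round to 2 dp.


Q = 2*pi*0.047*66*74.3/ln(0.054/0.041) = 5258.09 W

5258.09 W


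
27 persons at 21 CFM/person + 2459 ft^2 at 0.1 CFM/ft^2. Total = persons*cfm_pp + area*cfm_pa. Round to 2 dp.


Total = 27*21 + 2459*0.1 = 812.90 CFM

812.90 CFM


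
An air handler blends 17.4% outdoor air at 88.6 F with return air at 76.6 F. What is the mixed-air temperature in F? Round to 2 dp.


T_mix = 76.6 + (17.4/100)*(88.6-76.6) = 78.69 F

78.69 F


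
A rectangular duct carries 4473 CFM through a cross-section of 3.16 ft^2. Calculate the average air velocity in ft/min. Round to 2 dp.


V = 4473 / 3.16 = 1415.51 ft/min

1415.51 ft/min


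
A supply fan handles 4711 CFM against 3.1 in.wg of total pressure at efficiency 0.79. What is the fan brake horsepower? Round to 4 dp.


BHP = 4711 * 3.1 / (6356 * 0.79) = 2.9085 hp

2.9085 hp


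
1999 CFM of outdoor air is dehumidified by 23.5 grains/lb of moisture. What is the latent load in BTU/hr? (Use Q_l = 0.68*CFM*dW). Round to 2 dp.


Q = 0.68 * 1999 * 23.5 = 31944.02 BTU/hr

31944.02 BTU/hr


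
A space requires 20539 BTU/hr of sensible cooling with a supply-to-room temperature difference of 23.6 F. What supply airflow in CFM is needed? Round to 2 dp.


CFM = 20539 / (1.08 * 23.6) = 805.83

805.83 CFM


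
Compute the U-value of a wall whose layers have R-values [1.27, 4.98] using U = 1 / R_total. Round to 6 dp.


R_total = 1.27 + 4.98 = 6.25
U = 1/6.25 = 0.160000

0.160000


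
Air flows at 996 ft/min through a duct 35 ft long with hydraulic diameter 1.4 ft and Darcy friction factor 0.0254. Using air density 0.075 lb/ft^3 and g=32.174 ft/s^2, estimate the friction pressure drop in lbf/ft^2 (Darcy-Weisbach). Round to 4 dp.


v_fps = 996/60 = 16.6 ft/s
dp = 0.0254*(35/1.4)*0.075*16.6^2/(2*32.174) = 0.2039 lbf/ft^2

0.2039 lbf/ft^2


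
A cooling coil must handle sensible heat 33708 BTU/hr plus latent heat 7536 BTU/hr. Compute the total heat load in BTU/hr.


Qt = 33708 + 7536 = 41244 BTU/hr

41244 BTU/hr


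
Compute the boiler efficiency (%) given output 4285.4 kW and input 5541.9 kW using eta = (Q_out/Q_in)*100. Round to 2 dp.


eta = (4285.4/5541.9)*100 = 77.33 %

77.33 %


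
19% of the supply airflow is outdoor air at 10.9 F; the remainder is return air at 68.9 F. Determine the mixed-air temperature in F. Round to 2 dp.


T_mix = 0.19*10.9 + 0.81*68.9 = 57.88 F

57.88 F


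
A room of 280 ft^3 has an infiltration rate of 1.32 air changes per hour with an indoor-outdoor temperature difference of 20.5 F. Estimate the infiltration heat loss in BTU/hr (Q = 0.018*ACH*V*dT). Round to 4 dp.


Q = 0.018 * 1.32 * 280 * 20.5 = 136.3824 BTU/hr

136.3824 BTU/hr


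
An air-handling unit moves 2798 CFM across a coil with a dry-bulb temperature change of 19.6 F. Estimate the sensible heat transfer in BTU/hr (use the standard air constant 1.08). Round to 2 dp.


Q = 1.08 * 2798 * 19.6 = 59228.06 BTU/hr

59228.06 BTU/hr


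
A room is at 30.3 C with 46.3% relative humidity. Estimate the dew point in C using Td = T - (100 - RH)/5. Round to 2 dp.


Td = 30.3 - (100-46.3)/5 = 19.56 C

19.56 C


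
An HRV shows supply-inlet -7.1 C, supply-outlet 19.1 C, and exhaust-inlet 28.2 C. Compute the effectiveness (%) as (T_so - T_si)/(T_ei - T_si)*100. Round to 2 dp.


eff = (19.1-(-7.1))/(28.2-(-7.1))*100 = 74.22 %

74.22 %


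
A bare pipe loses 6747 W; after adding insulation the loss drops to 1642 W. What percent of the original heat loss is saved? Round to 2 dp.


Savings = ((6747-1642)/6747)*100 = 75.66 %

75.66 %


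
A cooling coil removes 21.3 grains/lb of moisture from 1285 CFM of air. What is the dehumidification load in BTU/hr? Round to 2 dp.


Q = 0.68 * 1285 * 21.3 = 18611.94 BTU/hr

18611.94 BTU/hr


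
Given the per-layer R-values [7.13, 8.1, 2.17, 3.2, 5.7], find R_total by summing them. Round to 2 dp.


R_total = 7.13 + 8.1 + 2.17 + 3.2 + 5.7 = 26.30

26.30


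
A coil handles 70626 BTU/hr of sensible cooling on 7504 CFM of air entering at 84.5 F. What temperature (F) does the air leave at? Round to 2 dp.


dT = 70626/(1.08*7504) = 8.7146
T_leave = 84.5 - 8.7146 = 75.79 F

75.79 F


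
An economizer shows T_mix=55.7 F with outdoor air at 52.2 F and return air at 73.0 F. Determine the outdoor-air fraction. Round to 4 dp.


frac = (55.7 - 73.0) / (52.2 - 73.0) = 0.8317

0.8317


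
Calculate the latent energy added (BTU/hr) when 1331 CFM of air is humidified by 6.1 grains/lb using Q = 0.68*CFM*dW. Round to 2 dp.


Q = 0.68 * 1331 * 6.1 = 5520.99 BTU/hr

5520.99 BTU/hr


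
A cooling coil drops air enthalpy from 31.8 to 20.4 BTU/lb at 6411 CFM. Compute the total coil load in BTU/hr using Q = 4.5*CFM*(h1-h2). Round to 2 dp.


Q = 4.5 * 6411 * (31.8 - 20.4) = 328884.30 BTU/hr

328884.30 BTU/hr


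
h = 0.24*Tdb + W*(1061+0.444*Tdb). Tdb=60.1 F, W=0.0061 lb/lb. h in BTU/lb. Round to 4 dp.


h = 0.24*60.1 + 0.0061*(1061+0.444*60.1) = 21.0589 BTU/lb

21.0589 BTU/lb


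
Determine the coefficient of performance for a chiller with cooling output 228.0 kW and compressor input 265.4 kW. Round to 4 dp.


COP = 228.0 / 265.4 = 0.8591

0.8591


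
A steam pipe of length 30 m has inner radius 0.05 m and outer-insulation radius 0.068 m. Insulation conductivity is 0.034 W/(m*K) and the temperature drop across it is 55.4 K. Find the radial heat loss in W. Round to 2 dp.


Q = 2*pi*0.034*30*55.4/ln(0.068/0.05) = 1154.69 W

1154.69 W


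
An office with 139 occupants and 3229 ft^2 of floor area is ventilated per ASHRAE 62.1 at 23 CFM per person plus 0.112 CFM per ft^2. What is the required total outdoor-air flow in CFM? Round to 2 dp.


Total = 139*23 + 3229*0.112 = 3558.65 CFM

3558.65 CFM


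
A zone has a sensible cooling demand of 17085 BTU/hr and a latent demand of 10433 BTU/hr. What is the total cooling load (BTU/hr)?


Qt = 17085 + 10433 = 27518 BTU/hr

27518 BTU/hr


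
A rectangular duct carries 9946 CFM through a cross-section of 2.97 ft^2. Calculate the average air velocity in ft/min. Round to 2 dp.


V = 9946 / 2.97 = 3348.82 ft/min

3348.82 ft/min


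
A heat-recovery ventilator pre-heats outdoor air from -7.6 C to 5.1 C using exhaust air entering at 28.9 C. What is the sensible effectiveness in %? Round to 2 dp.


eff = (5.1-(-7.6))/(28.9-(-7.6))*100 = 34.79 %

34.79 %


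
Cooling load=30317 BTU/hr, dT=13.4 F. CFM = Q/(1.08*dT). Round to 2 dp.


CFM = 30317 / (1.08 * 13.4) = 2094.87

2094.87 CFM


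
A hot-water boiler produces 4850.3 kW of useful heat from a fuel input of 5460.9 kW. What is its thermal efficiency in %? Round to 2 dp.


eta = (4850.3/5460.9)*100 = 88.82 %

88.82 %


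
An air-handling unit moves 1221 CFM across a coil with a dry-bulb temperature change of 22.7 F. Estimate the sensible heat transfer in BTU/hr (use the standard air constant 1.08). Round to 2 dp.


Q = 1.08 * 1221 * 22.7 = 29934.04 BTU/hr

29934.04 BTU/hr


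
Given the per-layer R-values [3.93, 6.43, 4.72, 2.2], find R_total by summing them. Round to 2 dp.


R_total = 3.93 + 6.43 + 4.72 + 2.2 = 17.28

17.28


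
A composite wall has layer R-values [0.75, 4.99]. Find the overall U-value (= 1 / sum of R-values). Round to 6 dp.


R_total = 0.75 + 4.99 = 5.74
U = 1/5.74 = 0.174216

0.174216


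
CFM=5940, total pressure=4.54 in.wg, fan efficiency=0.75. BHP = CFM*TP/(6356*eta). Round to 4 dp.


BHP = 5940 * 4.54 / (6356 * 0.75) = 5.6571 hp

5.6571 hp


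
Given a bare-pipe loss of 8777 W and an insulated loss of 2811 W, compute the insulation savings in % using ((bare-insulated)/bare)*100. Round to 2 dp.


Savings = ((8777-2811)/8777)*100 = 67.97 %

67.97 %


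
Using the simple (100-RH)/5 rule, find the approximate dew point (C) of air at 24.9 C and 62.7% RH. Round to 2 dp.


Td = 24.9 - (100-62.7)/5 = 17.44 C

17.44 C


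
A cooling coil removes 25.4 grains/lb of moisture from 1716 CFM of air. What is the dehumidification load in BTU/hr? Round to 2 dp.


Q = 0.68 * 1716 * 25.4 = 29638.75 BTU/hr

29638.75 BTU/hr


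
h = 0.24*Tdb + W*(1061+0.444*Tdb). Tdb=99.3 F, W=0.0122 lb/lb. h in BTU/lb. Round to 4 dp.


h = 0.24*99.3 + 0.0122*(1061+0.444*99.3) = 37.3141 BTU/lb

37.3141 BTU/lb


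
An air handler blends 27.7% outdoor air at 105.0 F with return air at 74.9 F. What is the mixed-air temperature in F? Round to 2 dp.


T_mix = 74.9 + (27.7/100)*(105.0-74.9) = 83.24 F

83.24 F


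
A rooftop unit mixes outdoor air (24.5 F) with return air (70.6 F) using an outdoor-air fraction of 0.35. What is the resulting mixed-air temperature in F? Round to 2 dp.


T_mix = 0.35*24.5 + 0.65*70.6 = 54.47 F

54.47 F


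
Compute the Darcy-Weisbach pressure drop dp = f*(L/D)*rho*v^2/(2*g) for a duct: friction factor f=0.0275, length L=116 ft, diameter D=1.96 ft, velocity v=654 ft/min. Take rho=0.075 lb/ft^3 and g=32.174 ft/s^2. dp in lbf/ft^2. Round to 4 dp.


v_fps = 654/60 = 10.9 ft/s
dp = 0.0275*(116/1.96)*0.075*10.9^2/(2*32.174) = 0.2254 lbf/ft^2

0.2254 lbf/ft^2


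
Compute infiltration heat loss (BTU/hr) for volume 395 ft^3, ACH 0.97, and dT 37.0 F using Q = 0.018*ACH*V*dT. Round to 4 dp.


Q = 0.018 * 0.97 * 395 * 37.0 = 255.1779 BTU/hr

255.1779 BTU/hr


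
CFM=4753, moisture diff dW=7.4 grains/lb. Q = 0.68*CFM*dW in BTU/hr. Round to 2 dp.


Q = 0.68 * 4753 * 7.4 = 23917.10 BTU/hr

23917.10 BTU/hr


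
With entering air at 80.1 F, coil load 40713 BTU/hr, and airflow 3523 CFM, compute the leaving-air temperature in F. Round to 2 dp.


dT = 40713/(1.08*3523) = 10.7003
T_leave = 80.1 - 10.7003 = 69.40 F

69.40 F


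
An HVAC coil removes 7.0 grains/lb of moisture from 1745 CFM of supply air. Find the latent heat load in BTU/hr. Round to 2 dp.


Q = 0.68 * 1745 * 7.0 = 8306.20 BTU/hr

8306.20 BTU/hr


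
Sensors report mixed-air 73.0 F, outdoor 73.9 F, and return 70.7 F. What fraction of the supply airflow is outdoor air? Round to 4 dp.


frac = (73.0 - 70.7) / (73.9 - 70.7) = 0.7188

0.7188


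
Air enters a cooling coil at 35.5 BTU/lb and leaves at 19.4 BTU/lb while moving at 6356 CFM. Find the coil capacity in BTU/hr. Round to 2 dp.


Q = 4.5 * 6356 * (35.5 - 19.4) = 460492.20 BTU/hr

460492.20 BTU/hr


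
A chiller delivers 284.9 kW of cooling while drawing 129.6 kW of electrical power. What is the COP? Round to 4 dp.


COP = 284.9 / 129.6 = 2.1983

2.1983


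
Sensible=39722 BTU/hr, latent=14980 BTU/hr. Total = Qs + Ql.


Qt = 39722 + 14980 = 54702 BTU/hr

54702 BTU/hr


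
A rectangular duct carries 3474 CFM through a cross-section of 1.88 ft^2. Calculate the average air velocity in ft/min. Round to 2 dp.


V = 3474 / 1.88 = 1847.87 ft/min

1847.87 ft/min


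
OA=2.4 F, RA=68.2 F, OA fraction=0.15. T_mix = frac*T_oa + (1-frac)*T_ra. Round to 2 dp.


T_mix = 0.15*2.4 + 0.85*68.2 = 58.33 F

58.33 F


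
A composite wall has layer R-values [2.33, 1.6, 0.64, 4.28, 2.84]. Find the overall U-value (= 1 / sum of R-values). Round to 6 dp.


R_total = 2.33 + 1.6 + 0.64 + 4.28 + 2.84 = 11.69
U = 1/11.69 = 0.085543

0.085543


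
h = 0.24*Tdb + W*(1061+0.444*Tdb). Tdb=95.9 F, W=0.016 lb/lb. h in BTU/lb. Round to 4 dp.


h = 0.24*95.9 + 0.016*(1061+0.444*95.9) = 40.6733 BTU/lb

40.6733 BTU/lb


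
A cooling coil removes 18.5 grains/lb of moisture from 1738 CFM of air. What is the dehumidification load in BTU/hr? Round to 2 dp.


Q = 0.68 * 1738 * 18.5 = 21864.04 BTU/hr

21864.04 BTU/hr


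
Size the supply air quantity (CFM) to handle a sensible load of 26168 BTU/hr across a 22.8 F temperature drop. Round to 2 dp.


CFM = 26168 / (1.08 * 22.8) = 1062.70

1062.70 CFM


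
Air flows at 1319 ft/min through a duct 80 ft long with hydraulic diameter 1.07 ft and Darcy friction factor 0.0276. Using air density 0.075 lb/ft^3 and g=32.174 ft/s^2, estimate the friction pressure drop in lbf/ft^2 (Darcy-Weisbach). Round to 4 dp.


v_fps = 1319/60 = 21.9833 ft/s
dp = 0.0276*(80/1.07)*0.075*21.9833^2/(2*32.174) = 1.1623 lbf/ft^2

1.1623 lbf/ft^2


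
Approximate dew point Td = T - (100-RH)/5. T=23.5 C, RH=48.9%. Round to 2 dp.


Td = 23.5 - (100-48.9)/5 = 13.28 C

13.28 C


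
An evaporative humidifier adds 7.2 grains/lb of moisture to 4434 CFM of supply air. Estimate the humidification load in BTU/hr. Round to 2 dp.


Q = 0.68 * 4434 * 7.2 = 21708.86 BTU/hr

21708.86 BTU/hr


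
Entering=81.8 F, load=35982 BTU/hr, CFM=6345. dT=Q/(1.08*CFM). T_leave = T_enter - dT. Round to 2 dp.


dT = 35982/(1.08*6345) = 5.2509
T_leave = 81.8 - 5.2509 = 76.55 F

76.55 F


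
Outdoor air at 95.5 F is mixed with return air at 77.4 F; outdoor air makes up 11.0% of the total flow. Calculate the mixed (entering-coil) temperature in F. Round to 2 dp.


T_mix = 77.4 + (11.0/100)*(95.5-77.4) = 79.39 F

79.39 F


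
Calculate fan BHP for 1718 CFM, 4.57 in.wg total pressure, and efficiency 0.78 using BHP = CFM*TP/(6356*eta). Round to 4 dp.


BHP = 1718 * 4.57 / (6356 * 0.78) = 1.5837 hp

1.5837 hp


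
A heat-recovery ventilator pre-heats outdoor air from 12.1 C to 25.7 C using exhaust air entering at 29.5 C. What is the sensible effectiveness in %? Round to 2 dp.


eff = (25.7-12.1)/(29.5-12.1)*100 = 78.16 %

78.16 %


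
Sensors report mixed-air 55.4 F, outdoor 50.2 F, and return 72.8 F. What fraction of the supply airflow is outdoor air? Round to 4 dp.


frac = (55.4 - 72.8) / (50.2 - 72.8) = 0.7699

0.7699


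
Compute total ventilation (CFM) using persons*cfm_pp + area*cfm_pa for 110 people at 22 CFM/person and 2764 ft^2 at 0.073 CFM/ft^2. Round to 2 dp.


Total = 110*22 + 2764*0.073 = 2621.77 CFM

2621.77 CFM


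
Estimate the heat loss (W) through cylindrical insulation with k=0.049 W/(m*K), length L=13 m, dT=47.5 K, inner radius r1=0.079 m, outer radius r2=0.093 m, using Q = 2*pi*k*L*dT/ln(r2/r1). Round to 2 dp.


Q = 2*pi*0.049*13*47.5/ln(0.093/0.079) = 1165.26 W

1165.26 W


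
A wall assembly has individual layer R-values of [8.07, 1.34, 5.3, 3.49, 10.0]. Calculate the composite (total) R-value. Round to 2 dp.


R_total = 8.07 + 1.34 + 5.3 + 3.49 + 10.0 = 28.20

28.20


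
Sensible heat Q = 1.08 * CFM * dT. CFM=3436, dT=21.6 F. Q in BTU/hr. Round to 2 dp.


Q = 1.08 * 3436 * 21.6 = 80155.01 BTU/hr

80155.01 BTU/hr


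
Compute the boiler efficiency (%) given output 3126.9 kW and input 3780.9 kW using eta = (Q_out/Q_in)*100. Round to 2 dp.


eta = (3126.9/3780.9)*100 = 82.70 %

82.70 %


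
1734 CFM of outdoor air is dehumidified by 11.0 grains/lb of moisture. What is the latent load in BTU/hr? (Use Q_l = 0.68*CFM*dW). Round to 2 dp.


Q = 0.68 * 1734 * 11.0 = 12970.32 BTU/hr

12970.32 BTU/hr


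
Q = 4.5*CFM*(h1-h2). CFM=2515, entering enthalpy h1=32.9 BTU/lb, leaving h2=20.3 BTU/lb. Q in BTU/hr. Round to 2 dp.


Q = 4.5 * 2515 * (32.9 - 20.3) = 142600.50 BTU/hr

142600.50 BTU/hr


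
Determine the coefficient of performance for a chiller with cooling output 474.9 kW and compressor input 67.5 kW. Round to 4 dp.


COP = 474.9 / 67.5 = 7.0356

7.0356


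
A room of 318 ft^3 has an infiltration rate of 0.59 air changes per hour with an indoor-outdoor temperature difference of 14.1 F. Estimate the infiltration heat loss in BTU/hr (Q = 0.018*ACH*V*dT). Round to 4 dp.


Q = 0.018 * 0.59 * 318 * 14.1 = 47.6180 BTU/hr

47.6180 BTU/hr


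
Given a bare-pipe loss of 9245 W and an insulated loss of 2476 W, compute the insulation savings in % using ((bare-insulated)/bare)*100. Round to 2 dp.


Savings = ((9245-2476)/9245)*100 = 73.22 %

73.22 %


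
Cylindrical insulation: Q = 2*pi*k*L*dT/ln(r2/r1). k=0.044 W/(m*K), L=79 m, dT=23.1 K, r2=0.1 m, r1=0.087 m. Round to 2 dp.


Q = 2*pi*0.044*79*23.1/ln(0.1/0.087) = 3622.75 W

3622.75 W


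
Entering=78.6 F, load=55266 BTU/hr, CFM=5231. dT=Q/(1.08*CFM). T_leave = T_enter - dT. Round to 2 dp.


dT = 55266/(1.08*5231) = 9.7825
T_leave = 78.6 - 9.7825 = 68.82 F

68.82 F


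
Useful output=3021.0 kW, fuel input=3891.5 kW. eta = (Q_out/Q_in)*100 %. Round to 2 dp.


eta = (3021.0/3891.5)*100 = 77.63 %

77.63 %


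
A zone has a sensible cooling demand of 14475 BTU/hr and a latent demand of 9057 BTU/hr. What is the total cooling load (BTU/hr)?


Qt = 14475 + 9057 = 23532 BTU/hr

23532 BTU/hr


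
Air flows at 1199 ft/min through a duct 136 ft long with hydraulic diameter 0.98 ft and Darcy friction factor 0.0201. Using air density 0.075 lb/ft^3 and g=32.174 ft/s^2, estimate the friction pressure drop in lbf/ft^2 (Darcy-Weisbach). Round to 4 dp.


v_fps = 1199/60 = 19.9833 ft/s
dp = 0.0201*(136/0.98)*0.075*19.9833^2/(2*32.174) = 1.2983 lbf/ft^2

1.2983 lbf/ft^2


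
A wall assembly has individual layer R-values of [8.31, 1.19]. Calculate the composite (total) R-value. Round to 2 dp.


R_total = 8.31 + 1.19 = 9.50

9.50


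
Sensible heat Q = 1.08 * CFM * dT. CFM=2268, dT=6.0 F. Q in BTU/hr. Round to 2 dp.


Q = 1.08 * 2268 * 6.0 = 14696.64 BTU/hr

14696.64 BTU/hr


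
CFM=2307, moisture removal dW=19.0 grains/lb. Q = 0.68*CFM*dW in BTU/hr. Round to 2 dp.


Q = 0.68 * 2307 * 19.0 = 29806.44 BTU/hr

29806.44 BTU/hr


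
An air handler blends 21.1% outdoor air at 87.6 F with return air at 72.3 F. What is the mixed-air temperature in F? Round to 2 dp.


T_mix = 72.3 + (21.1/100)*(87.6-72.3) = 75.53 F

75.53 F


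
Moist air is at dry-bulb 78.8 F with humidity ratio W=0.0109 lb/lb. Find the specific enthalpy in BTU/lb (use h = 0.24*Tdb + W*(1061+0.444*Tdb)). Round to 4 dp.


h = 0.24*78.8 + 0.0109*(1061+0.444*78.8) = 30.8583 BTU/lb

30.8583 BTU/lb


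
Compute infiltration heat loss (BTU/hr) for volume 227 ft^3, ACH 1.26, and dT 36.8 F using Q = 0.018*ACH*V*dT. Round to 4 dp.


Q = 0.018 * 1.26 * 227 * 36.8 = 189.4596 BTU/hr

189.4596 BTU/hr


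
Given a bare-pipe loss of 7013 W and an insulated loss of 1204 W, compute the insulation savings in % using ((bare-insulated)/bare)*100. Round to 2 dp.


Savings = ((7013-1204)/7013)*100 = 82.83 %

82.83 %


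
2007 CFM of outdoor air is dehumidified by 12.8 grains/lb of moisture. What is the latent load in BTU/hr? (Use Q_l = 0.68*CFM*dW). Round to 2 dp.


Q = 0.68 * 2007 * 12.8 = 17468.93 BTU/hr

17468.93 BTU/hr


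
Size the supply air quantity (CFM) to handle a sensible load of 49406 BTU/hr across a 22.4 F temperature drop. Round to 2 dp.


CFM = 49406 / (1.08 * 22.4) = 2042.25

2042.25 CFM


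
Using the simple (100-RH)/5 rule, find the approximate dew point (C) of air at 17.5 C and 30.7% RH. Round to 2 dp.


Td = 17.5 - (100-30.7)/5 = 3.64 C

3.64 C


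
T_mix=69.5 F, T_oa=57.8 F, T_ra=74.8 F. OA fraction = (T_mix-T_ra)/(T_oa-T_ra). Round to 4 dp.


frac = (69.5 - 74.8) / (57.8 - 74.8) = 0.3118

0.3118


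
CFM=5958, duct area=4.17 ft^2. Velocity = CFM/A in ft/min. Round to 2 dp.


V = 5958 / 4.17 = 1428.78 ft/min

1428.78 ft/min


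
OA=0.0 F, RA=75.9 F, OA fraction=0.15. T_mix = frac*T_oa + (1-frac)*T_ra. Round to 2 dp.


T_mix = 0.15*0.0 + 0.85*75.9 = 64.52 F

64.52 F


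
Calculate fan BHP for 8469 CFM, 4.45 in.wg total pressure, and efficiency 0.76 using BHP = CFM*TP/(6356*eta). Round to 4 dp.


BHP = 8469 * 4.45 / (6356 * 0.76) = 7.8018 hp

7.8018 hp


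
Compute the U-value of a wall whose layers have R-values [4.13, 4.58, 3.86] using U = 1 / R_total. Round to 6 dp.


R_total = 4.13 + 4.58 + 3.86 = 12.57
U = 1/12.57 = 0.079554

0.079554


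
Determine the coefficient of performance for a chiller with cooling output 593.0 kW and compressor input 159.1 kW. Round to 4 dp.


COP = 593.0 / 159.1 = 3.7272

3.7272


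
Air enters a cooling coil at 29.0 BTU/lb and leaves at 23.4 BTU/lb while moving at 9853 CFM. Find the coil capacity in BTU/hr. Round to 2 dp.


Q = 4.5 * 9853 * (29.0 - 23.4) = 248295.60 BTU/hr

248295.60 BTU/hr


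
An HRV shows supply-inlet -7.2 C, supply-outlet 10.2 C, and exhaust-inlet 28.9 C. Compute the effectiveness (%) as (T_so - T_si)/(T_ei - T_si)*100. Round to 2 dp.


eff = (10.2-(-7.2))/(28.9-(-7.2))*100 = 48.20 %

48.20 %


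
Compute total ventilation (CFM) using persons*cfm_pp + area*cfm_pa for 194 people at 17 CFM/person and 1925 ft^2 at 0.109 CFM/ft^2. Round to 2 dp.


Total = 194*17 + 1925*0.109 = 3507.83 CFM

3507.83 CFM


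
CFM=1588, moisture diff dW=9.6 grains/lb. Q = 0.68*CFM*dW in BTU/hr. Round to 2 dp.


Q = 0.68 * 1588 * 9.6 = 10366.46 BTU/hr

10366.46 BTU/hr


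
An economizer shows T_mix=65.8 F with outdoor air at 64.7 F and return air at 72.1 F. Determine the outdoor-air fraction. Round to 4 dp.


frac = (65.8 - 72.1) / (64.7 - 72.1) = 0.8514

0.8514


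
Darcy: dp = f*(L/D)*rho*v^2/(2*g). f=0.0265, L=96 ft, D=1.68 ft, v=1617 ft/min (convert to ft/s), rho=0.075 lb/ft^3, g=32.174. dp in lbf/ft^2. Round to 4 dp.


v_fps = 1617/60 = 26.95 ft/s
dp = 0.0265*(96/1.68)*0.075*26.95^2/(2*32.174) = 1.2819 lbf/ft^2

1.2819 lbf/ft^2


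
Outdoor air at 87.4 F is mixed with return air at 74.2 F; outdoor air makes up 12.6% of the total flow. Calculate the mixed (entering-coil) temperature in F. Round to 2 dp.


T_mix = 74.2 + (12.6/100)*(87.4-74.2) = 75.86 F

75.86 F


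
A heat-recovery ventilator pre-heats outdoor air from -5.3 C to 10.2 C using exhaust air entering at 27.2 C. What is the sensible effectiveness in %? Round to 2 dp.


eff = (10.2-(-5.3))/(27.2-(-5.3))*100 = 47.69 %

47.69 %


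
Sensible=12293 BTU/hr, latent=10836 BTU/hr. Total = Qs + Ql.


Qt = 12293 + 10836 = 23129 BTU/hr

23129 BTU/hr


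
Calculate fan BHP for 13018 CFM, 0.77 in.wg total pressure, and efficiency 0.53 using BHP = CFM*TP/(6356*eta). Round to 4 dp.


BHP = 13018 * 0.77 / (6356 * 0.53) = 2.9756 hp

2.9756 hp


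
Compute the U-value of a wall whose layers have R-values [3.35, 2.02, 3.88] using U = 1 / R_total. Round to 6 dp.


R_total = 3.35 + 2.02 + 3.88 = 9.25
U = 1/9.25 = 0.108108

0.108108


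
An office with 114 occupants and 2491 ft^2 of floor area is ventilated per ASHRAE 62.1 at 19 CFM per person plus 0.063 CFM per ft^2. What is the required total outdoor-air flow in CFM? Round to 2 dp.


Total = 114*19 + 2491*0.063 = 2322.93 CFM

2322.93 CFM


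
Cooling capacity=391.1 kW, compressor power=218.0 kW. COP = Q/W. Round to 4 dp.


COP = 391.1 / 218.0 = 1.7940

1.7940


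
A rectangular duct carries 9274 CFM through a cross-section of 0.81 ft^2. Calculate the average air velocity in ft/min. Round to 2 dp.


V = 9274 / 0.81 = 11449.38 ft/min

11449.38 ft/min


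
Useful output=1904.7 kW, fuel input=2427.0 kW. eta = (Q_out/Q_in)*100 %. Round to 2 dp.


eta = (1904.7/2427.0)*100 = 78.48 %

78.48 %


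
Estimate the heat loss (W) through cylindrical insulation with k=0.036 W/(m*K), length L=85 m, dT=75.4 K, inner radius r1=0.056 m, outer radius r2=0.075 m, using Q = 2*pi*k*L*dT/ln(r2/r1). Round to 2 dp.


Q = 2*pi*0.036*85*75.4/ln(0.075/0.056) = 4962.34 W

4962.34 W


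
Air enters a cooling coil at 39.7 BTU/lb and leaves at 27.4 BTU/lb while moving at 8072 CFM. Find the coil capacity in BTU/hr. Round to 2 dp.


Q = 4.5 * 8072 * (39.7 - 27.4) = 446785.20 BTU/hr

446785.20 BTU/hr


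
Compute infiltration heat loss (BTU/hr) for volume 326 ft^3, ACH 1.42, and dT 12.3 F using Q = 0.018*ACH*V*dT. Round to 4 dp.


Q = 0.018 * 1.42 * 326 * 12.3 = 102.4905 BTU/hr

102.4905 BTU/hr


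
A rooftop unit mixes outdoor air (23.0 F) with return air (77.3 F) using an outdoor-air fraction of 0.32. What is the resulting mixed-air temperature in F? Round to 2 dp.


T_mix = 0.32*23.0 + 0.68*77.3 = 59.92 F

59.92 F


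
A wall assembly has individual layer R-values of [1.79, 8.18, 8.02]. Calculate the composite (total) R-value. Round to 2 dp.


R_total = 1.79 + 8.18 + 8.02 = 17.99

17.99


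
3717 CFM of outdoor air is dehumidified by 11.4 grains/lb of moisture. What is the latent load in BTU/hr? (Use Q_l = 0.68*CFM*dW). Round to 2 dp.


Q = 0.68 * 3717 * 11.4 = 28814.18 BTU/hr

28814.18 BTU/hr


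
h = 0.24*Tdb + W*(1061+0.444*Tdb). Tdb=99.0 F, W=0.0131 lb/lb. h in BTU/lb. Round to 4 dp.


h = 0.24*99.0 + 0.0131*(1061+0.444*99.0) = 38.2349 BTU/lb

38.2349 BTU/lb


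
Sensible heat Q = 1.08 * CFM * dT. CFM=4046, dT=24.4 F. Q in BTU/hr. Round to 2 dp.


Q = 1.08 * 4046 * 24.4 = 106620.19 BTU/hr

106620.19 BTU/hr


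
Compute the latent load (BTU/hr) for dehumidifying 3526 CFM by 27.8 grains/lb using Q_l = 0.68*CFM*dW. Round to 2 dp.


Q = 0.68 * 3526 * 27.8 = 66655.50 BTU/hr

66655.50 BTU/hr


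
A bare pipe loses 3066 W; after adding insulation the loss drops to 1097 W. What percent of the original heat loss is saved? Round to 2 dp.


Savings = ((3066-1097)/3066)*100 = 64.22 %

64.22 %


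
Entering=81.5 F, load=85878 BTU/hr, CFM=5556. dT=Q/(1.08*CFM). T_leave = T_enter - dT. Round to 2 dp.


dT = 85878/(1.08*5556) = 14.3119
T_leave = 81.5 - 14.3119 = 67.19 F

67.19 F


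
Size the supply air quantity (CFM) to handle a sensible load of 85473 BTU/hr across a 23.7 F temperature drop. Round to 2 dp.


CFM = 85473 / (1.08 * 23.7) = 3339.31

3339.31 CFM


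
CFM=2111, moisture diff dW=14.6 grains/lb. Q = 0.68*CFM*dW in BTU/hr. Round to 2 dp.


Q = 0.68 * 2111 * 14.6 = 20958.01 BTU/hr

20958.01 BTU/hr


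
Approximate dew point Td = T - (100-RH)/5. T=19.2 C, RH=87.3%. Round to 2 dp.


Td = 19.2 - (100-87.3)/5 = 16.66 C

16.66 C


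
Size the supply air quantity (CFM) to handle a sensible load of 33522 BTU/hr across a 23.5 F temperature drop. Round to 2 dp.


CFM = 33522 / (1.08 * 23.5) = 1320.80

1320.80 CFM


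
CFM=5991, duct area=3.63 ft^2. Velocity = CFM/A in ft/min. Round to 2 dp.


V = 5991 / 3.63 = 1650.41 ft/min

1650.41 ft/min


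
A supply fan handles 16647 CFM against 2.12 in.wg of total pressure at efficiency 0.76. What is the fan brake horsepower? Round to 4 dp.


BHP = 16647 * 2.12 / (6356 * 0.76) = 7.3059 hp

7.3059 hp


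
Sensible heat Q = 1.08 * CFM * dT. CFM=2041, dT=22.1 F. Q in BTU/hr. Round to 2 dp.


Q = 1.08 * 2041 * 22.1 = 48714.59 BTU/hr

48714.59 BTU/hr


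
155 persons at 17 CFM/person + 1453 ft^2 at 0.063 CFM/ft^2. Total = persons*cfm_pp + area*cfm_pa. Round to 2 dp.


Total = 155*17 + 1453*0.063 = 2726.54 CFM

2726.54 CFM


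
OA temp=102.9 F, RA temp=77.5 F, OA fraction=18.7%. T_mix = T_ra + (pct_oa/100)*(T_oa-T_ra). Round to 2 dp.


T_mix = 77.5 + (18.7/100)*(102.9-77.5) = 82.25 F

82.25 F


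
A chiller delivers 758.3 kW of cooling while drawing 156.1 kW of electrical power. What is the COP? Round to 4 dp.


COP = 758.3 / 156.1 = 4.8578

4.8578


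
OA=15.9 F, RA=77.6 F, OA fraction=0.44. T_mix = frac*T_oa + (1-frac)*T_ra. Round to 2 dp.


T_mix = 0.44*15.9 + 0.56*77.6 = 50.45 F

50.45 F


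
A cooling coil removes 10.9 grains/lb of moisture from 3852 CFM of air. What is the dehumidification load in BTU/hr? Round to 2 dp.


Q = 0.68 * 3852 * 10.9 = 28551.02 BTU/hr

28551.02 BTU/hr


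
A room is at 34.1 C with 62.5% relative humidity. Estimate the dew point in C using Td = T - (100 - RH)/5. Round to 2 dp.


Td = 34.1 - (100-62.5)/5 = 26.60 C

26.60 C


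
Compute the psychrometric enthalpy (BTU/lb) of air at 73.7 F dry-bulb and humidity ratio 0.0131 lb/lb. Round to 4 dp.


h = 0.24*73.7 + 0.0131*(1061+0.444*73.7) = 32.0158 BTU/lb

32.0158 BTU/lb


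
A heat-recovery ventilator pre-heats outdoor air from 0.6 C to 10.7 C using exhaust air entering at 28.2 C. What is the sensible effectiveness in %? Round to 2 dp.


eff = (10.7-0.6)/(28.2-0.6)*100 = 36.59 %

36.59 %


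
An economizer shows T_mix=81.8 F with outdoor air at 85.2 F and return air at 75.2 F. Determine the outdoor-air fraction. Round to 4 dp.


frac = (81.8 - 75.2) / (85.2 - 75.2) = 0.6600

0.6600


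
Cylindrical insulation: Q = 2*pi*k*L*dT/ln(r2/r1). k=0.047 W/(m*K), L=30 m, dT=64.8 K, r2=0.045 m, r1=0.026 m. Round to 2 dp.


Q = 2*pi*0.047*30*64.8/ln(0.045/0.026) = 1046.51 W

1046.51 W


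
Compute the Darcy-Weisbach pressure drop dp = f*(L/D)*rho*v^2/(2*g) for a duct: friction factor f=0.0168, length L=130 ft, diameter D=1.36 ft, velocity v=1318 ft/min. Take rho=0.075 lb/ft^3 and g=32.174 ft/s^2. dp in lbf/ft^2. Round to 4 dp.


v_fps = 1318/60 = 21.9667 ft/s
dp = 0.0168*(130/1.36)*0.075*21.9667^2/(2*32.174) = 0.9032 lbf/ft^2

0.9032 lbf/ft^2


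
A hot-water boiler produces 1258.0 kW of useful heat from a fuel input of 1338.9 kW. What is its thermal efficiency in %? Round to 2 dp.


eta = (1258.0/1338.9)*100 = 93.96 %

93.96 %


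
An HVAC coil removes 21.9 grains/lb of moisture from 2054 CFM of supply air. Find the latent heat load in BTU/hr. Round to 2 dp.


Q = 0.68 * 2054 * 21.9 = 30588.17 BTU/hr

30588.17 BTU/hr


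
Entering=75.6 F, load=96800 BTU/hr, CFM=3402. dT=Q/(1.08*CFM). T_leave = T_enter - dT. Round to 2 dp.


dT = 96800/(1.08*3402) = 26.3462
T_leave = 75.6 - 26.3462 = 49.25 F

49.25 F


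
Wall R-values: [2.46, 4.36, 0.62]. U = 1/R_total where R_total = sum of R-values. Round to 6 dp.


R_total = 2.46 + 4.36 + 0.62 = 7.44
U = 1/7.44 = 0.134409

0.134409
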